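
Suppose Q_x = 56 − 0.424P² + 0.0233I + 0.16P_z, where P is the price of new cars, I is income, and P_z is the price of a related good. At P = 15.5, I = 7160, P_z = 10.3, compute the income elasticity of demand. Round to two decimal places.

1.36

Substituting, Q_x = 56 − 0.424(15.5)² + 0.0233(7160) + 0.16(10.3) = 56 − 101.866 + 166.828 + 1.648 = 122.61.
∂Q_x/∂I = +0.0233, so E_I = 0.0233·(7160/122.61) ≈ 1.36.
E_I > 1: normal good (luxury).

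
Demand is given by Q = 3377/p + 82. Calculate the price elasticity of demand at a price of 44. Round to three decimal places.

At p = 44, Q = 158.75.
dQ/dp = −3377/p² = −1.7443.
Point elasticity E = (dQ/dp)·(p/Q) = -1.7443 × 44/158.75 ≈ -0.483.
|E| < 1, so demand is inelastic at this price.

-0.483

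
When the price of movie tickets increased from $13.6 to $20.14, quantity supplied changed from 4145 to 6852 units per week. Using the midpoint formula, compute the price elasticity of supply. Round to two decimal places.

%ΔQ = (6852 − 4145)/[(4145 + 6852)/2] = 2707/5498.5 ≈ 0.4923.
%ΔP = (20.14 − 13.6)/[(13.6 + 20.14)/2] = 6.54/16.87 ≈ 0.3877.
Arc elasticity E = %ΔQ/%ΔP ≈ 0.4923/0.3877 ≈ 1.27.
|E| > 1: supply is elastic over this range.

1.27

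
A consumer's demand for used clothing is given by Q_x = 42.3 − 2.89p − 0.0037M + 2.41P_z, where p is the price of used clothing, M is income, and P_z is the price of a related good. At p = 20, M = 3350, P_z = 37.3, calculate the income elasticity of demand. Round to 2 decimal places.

-0.20

Evaluating quantity at (p, M, P_z) gives Q_x = 42.3 − 2.89(20) − 0.0037(3350) + 2.41(37.3) = 42.3 − 57.8 − 12.395 + 89.893 = 61.998.
∂Q_x/∂M = −0.0037, so E_I = -0.0037·(3350/61.998) ≈ -0.20.
E_I < 0: inferior good.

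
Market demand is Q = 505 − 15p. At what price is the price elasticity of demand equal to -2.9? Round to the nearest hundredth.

Set −bp/(a − bp) = −2.9 ⇒ bp = 2.9(a − bp) ⇒ bp(1+2.9) = 2.9·a.
p = 2.9·505/(15·3.9) ≈ 25.03.

25.03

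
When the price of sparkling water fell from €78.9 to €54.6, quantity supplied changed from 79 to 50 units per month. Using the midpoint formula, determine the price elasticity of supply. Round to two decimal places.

1.24

%ΔQ = (50 − 79)/[(79 + 50)/2] = -29/64.5 ≈ -0.4496.
%ΔP = (54.6 − 78.9)/[(78.9 + 54.6)/2] = -24.3/66.75 ≈ -0.3640.
Arc elasticity E = %ΔQ/%ΔP ≈ -0.4496/-0.3640 ≈ 1.24.
|E| > 1: supply is elastic over this range.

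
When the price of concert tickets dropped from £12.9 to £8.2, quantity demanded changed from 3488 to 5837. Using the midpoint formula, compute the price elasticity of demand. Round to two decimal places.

%ΔQ = (5837 − 3488)/[(3488 + 5837)/2] = 2349/4662.5 ≈ 0.5038.
%Δp = (8.2 − 12.9)/[(12.9 + 8.2)/2] = -4.7/10.55 ≈ -0.4455.
Arc elasticity E = %ΔQ/%Δp ≈ 0.5038/-0.4455 ≈ -1.13.
|E| > 1: demand is elastic over this range.

-1.13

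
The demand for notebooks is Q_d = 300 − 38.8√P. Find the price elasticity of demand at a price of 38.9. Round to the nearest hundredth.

At P = 38.9, Q_d = 58.0049.
dQ_d/dP = −38.8/(2√P) = −38.8/(2·6.237).
Point elasticity E = (dQ_d/dP)·(P/Q_d) = -3.1105 × 38.9/58.0049 ≈ -2.09.
|E| > 1, so demand is elastic at this price.

-2.09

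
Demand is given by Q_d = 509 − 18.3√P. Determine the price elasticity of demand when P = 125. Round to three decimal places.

-0.336

At P = 125, Q_d = 304.3998.
dQ_d/dP = −18.3/(2√P) = −18.3/(2·11.1803).
Point elasticity E = (dQ_d/dP)·(P/Q_d) = -0.8184 × 125/304.3998 ≈ -0.336.
|E| < 1, so demand is inelastic at this price.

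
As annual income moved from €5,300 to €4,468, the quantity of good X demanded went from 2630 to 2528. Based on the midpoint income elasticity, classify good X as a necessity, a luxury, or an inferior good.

necessity

%ΔQ = (2528 − 2630)/[(2630+2528)/2] = -102/2579 ≈ -0.0396.
%ΔI = (4,468 − 5,300)/[(5,300+4,468)/2] = -832/4884 ≈ -0.1704.
E_I = %ΔQ/%ΔI ≈ 0.232.
E_I ∈ (0,1): normal good (necessity).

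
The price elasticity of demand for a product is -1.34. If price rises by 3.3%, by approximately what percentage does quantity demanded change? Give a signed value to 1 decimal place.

%ΔQ ≈ E × %ΔP = (-1.34) × (3.3%) ≈ -4.4%.

-4.4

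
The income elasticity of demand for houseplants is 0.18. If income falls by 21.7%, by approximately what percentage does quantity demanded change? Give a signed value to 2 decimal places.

-3.91

%ΔQ ≈ E × %ΔI = (0.18) × (-21.7%) ≈ -3.91%.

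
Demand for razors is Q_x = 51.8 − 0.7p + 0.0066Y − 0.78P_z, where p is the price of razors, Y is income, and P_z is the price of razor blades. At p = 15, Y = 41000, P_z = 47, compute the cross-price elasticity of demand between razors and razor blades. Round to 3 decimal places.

Evaluating quantity at (p, Y, P_z) gives Q_x = 51.8 − 0.7(15) + 0.0066(41000) − 0.78(47) = 51.8 − 10.5 + 270.6 − 36.66 = 275.24.
∂Q_x/∂P_z = −0.78, so E_xy = -0.78·(47/275.24) ≈ -0.133.
E_xy < 0: the goods are complements.

-0.133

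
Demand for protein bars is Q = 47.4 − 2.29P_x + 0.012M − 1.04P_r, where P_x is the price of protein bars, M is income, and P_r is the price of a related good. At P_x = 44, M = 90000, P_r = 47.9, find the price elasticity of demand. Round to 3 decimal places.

-0.103

Substituting, Q = 47.4 − 2.29(44) + 0.012(90000) − 1.04(47.9) = 47.4 − 100.76 + 1080 − 49.816 = 976.824.
∂Q/∂P_x = −2.29, so E_p = (−2.29)·(44/976.824) ≈ -0.103.
|E_p| < 1: demand is inelastic.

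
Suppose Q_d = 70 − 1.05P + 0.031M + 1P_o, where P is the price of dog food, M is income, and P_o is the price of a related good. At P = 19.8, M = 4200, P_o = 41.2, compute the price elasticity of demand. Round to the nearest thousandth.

Substituting, Q_d = 70 − 1.05(19.8) + 0.031(4200) + 1(41.2) = 70 − 20.79 + 130.2 + 41.2 = 220.61.
∂Q_d/∂P = −1.05, so E_p = (−1.05)·(19.8/220.61) ≈ -0.094.
|E_p| < 1: demand is inelastic.

-0.094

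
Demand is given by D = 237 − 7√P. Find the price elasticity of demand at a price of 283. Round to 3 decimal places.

At P = 283, D = 119.2418.
dD/dP = −7/(2√P) = −7/(2·16.8226).
Point elasticity E = (dD/dP)·(P/D) = -0.2081 × 283/119.2418 ≈ -0.494.
|E| < 1, so demand is inelastic at this price.

-0.494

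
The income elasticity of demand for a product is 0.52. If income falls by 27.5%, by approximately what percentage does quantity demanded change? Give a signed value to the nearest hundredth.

-14.30

%ΔQ ≈ E × %ΔI = (0.52) × (-27.5%) = -14.30%.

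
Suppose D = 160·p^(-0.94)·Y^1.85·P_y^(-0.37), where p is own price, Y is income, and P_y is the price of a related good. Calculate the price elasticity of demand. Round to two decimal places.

For a Cobb–Douglas (constant-elasticity) form D = A·p^α·…, the elasticity with respect to p equals the exponent α at every point.
Here the exponent on p is -0.94, so the price elasticity of demand is -0.94.

-0.94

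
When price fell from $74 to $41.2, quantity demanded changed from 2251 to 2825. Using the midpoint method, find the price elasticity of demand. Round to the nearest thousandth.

%Δq = (2825 − 2251)/[(2251 + 2825)/2] = 574/2538 ≈ 0.2262.
%ΔP = (41.2 − 74)/[(74 + 41.2)/2] = -32.8/57.6 ≈ -0.5694.
Arc elasticity E = %Δq/%ΔP ≈ 0.2262/-0.5694 ≈ -0.397.
|E| < 1: demand is inelastic over this range.

-0.397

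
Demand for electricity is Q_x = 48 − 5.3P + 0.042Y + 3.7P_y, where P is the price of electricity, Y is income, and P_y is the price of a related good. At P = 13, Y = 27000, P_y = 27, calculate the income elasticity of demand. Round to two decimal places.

Q_x = 48 − 5.3(13) + 0.042(27000) + 3.7(27) = 48 − 68.9 + 1134 + 99.9 = 1213.
∂Q_x/∂Y = +0.042, so E_I = 0.042·(27000/1213) ≈ 0.93.
E_I ∈ (0,1): normal good (necessity).

0.93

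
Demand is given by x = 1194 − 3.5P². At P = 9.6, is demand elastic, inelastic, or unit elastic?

inelastic

At P = 9.6, x = 871.44.
dx/dP = −2·3.5·P = −67.2.
Point elasticity E = (dx/dP)·(P/x) = -67.2 × 9.6/871.44 ≈ -0.740.
|E| ≈ 0.740 < 1, so demand is inelastic.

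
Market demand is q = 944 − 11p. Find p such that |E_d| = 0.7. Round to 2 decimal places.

Set −bp/(a − bp) = −0.7 ⇒ bp = 0.7(a − bp) ⇒ bp(1+0.7) = 0.7·a.
p = 0.7·944/(11·1.7) ≈ 35.34.

35.34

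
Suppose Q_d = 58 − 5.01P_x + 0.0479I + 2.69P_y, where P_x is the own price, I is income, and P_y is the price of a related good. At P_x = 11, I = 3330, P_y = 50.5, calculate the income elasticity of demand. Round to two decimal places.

Q_d = 58 − 5.01(11) + 0.0479(3330) + 2.69(50.5) = 58 − 55.11 + 159.507 + 135.845 = 298.242.
∂Q_d/∂I = +0.0479, so E_I = 0.0479·(3330/298.242) ≈ 0.53.
E_I ∈ (0,1): normal good (necessity).

0.53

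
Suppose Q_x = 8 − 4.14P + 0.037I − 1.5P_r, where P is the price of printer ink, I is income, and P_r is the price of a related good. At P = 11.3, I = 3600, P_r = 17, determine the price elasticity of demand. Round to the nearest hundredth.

-0.68

Evaluating quantity at (P, I, P_r) gives Q_x = 8 − 4.14(11.3) + 0.037(3600) − 1.5(17) = 8 − 46.782 + 133.2 − 25.5 = 68.918.
∂Q_x/∂P = −4.14, so E_p = (−4.14)·(11.3/68.918) ≈ -0.68.
|E_p| < 1: demand is inelastic.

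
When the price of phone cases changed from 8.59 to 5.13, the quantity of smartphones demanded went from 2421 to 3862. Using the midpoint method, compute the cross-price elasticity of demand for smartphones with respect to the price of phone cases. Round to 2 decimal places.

-0.91

%ΔQ_x = (3862 − 2421)/[(2421+3862)/2] = 1441/3141.5 ≈ 0.4587.
%ΔP_y = (5.13 − 8.59)/[(8.59+5.13)/2] ≈ -0.5044.
E_xy = 0.4587/-0.5044 ≈ -0.91.
E_xy < 0, so smartphones and phone cases are complements.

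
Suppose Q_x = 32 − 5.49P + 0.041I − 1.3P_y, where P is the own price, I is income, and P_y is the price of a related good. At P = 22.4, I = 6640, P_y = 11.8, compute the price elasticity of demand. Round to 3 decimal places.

Q_x = 32 − 5.49(22.4) + 0.041(6640) − 1.3(11.8) = 32 − 122.976 + 272.24 − 15.34 = 165.924.
∂Q_x/∂P = −5.49, so E_p = (−5.49)·(22.4/165.924) ≈ -0.741.
|E_p| < 1: demand is inelastic.

-0.741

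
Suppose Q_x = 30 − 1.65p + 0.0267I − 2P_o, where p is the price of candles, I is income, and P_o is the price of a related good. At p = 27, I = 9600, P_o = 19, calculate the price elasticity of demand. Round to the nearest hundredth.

Q_x = 30 − 1.65(27) + 0.0267(9600) − 2(19) = 30 − 44.55 + 256.32 − 38 = 203.77.
∂Q_x/∂p = −1.65, so E_p = (−1.65)·(27/203.77) ≈ -0.22.
|E_p| < 1: demand is inelastic.

-0.22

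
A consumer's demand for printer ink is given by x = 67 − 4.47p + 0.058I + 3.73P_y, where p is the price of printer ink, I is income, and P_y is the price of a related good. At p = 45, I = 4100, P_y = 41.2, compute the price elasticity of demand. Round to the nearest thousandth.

First evaluate x: 67 − 4.47(45) + 0.058(4100) + 3.73(41.2) = 67 − 201.15 + 237.8 + 153.676 = 257.326.
∂x/∂p = −4.47, so E_p = (−4.47)·(45/257.326) ≈ -0.782.
|E_p| < 1: demand is inelastic.

-0.782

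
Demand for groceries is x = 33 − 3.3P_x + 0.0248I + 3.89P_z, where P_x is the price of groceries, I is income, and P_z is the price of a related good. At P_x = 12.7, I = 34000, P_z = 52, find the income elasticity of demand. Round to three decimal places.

0.813

Substituting, x = 33 − 3.3(12.7) + 0.0248(34000) + 3.89(52) = 33 − 41.91 + 843.2 + 202.28 = 1036.57.
∂x/∂I = +0.0248, so E_I = 0.0248·(34000/1036.57) ≈ 0.813.
E_I ∈ (0,1): normal good (necessity).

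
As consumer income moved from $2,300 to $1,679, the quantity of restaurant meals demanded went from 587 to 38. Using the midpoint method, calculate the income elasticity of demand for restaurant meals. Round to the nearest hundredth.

%ΔQ = (38 − 587)/[(587+38)/2] = -549/312.5 ≈ -1.7568.
%ΔI = (1,679 − 2,300)/[(2,300+1,679)/2] = -621/1989.5 ≈ -0.3121.
E_I = %ΔQ/%ΔI ≈ 5.63.
E_I > 1: normal good (luxury).

5.63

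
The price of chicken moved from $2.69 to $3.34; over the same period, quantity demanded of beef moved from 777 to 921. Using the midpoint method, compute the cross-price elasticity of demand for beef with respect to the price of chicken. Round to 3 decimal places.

0.787

%ΔQ_x = (921 − 777)/[(777+921)/2] = 144/849 ≈ 0.1696.
%ΔP_y = (3.34 − 2.69)/[(2.69+3.34)/2] ≈ 0.2156.
E_xy = 0.1696/0.2156 ≈ 0.787.
E_xy > 0, so beef and chicken are substitutes.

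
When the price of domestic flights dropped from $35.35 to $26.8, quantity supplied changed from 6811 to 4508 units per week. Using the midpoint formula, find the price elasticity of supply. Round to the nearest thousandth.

1.479

%Δq = (4508 − 6811)/[(6811 + 4508)/2] = -2303/5659.5 ≈ -0.4069.
%ΔP = (26.8 − 35.35)/[(35.35 + 26.8)/2] = -8.55/31.075 ≈ -0.2751.
Arc elasticity E = %Δq/%ΔP ≈ -0.4069/-0.2751 ≈ 1.479.
|E| > 1: supply is elastic over this range.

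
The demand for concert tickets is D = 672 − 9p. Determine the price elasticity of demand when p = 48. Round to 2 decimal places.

At p = 48, D = 240.
dD/dp = −9.
Point elasticity E = (dD/dp)·(p/D) = -9 × 48/240 ≈ -1.80.
|E| > 1, so demand is elastic at this price.

-1.80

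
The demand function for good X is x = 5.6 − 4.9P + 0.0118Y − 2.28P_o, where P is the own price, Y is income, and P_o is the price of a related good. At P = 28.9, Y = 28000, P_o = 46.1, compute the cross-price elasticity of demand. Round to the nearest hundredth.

-1.18

First evaluate x: 5.6 − 4.9(28.9) + 0.0118(28000) − 2.28(46.1) = 5.6 − 141.61 + 330.4 − 105.108 = 89.282.
∂x/∂P_o = −2.28, so E_xy = -2.28·(46.1/89.282) ≈ -1.18.
E_xy < 0: the goods are complements.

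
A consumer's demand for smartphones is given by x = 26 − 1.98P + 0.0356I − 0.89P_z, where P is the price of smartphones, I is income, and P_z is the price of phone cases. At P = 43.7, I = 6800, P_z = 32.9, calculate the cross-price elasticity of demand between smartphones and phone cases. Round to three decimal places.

First evaluate x: 26 − 1.98(43.7) + 0.0356(6800) − 0.89(32.9) = 26 − 86.526 + 242.08 − 29.281 = 152.273.
∂x/∂P_z = −0.89, so E_xy = -0.89·(32.9/152.273) ≈ -0.192.
E_xy < 0: the goods are complements.

-0.192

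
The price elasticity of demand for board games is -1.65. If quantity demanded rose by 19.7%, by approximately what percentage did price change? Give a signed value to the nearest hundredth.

%ΔQ ≈ E × %ΔP ⇒ %ΔP = %ΔQ / E = (19.7%)/(-1.65) ≈ -11.94%.

-11.94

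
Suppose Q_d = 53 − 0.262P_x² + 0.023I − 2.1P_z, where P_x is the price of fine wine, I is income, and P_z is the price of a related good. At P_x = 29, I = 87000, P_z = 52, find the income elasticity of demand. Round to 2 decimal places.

1.16

First evaluate Q_d: 53 − 0.262(29)² + 0.023(87000) − 2.1(52) = 53 − 220.342 + 2001 − 109.2 = 1724.458.
∂Q_d/∂I = +0.023, so E_I = 0.023·(87000/1724.458) ≈ 1.16.
E_I > 1: normal good (luxury).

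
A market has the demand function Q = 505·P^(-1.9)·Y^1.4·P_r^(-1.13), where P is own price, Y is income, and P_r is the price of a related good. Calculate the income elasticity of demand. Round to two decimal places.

1.40

For a Cobb–Douglas (constant-elasticity) form Q = A·Y^α·…, the elasticity with respect to Y equals the exponent α at every point.
Here the exponent on Y is 1.4, so the income elasticity of demand is 1.40.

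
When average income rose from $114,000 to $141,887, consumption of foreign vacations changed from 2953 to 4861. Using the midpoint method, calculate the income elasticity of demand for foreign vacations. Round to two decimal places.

2.24

%ΔQ = (4861 − 2953)/[(2953+4861)/2] = 1908/3907 ≈ 0.4884.
%ΔM = (141,887 − 114,000)/[(114,000+141,887)/2] = 27887/127943.5 ≈ 0.2180.
E_I = %ΔQ/%ΔM ≈ 2.24.
E_I > 1: normal good (luxury).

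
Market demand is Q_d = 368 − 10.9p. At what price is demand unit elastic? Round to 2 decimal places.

16.88

For linear demand Q_d = a − bp, E = −bp/(a − bp). |E| = 1 ⇒ bp = a − bp ⇒ p = a/(2b).
p = 368/(2·10.9) ≈ 16.88.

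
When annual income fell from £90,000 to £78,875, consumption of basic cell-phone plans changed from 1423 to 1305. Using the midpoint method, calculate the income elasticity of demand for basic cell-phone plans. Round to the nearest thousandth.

0.657

%ΔQ = (1305 − 1423)/[(1423+1305)/2] = -118/1364 ≈ -0.0865.
%ΔI = (78,875 − 90,000)/[(90,000+78,875)/2] = -11125/84437.5 ≈ -0.1318.
E_I = %ΔQ/%ΔI ≈ 0.657.
E_I ∈ (0,1): normal good (necessity).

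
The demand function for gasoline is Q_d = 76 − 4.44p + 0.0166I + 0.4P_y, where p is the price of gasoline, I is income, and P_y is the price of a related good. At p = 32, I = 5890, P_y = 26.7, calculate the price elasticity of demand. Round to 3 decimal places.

First evaluate Q_d: 76 − 4.44(32) + 0.0166(5890) + 0.4(26.7) = 76 − 142.08 + 97.774 + 10.68 = 42.374.
∂Q_d/∂p = −4.44, so E_p = (−4.44)·(32/42.374) ≈ -3.353.
|E_p| > 1: demand is elastic.

-3.353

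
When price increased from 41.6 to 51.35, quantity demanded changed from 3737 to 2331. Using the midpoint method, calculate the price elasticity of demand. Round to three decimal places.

%Δq = (2331 − 3737)/[(3737 + 2331)/2] = -1406/3034 ≈ -0.4634.
%Δp = (51.35 − 41.6)/[(41.6 + 51.35)/2] = 9.75/46.475 ≈ 0.2098.
Arc elasticity E = %Δq/%Δp ≈ -0.4634/0.2098 ≈ -2.209.
|E| > 1: demand is elastic over this range.

-2.209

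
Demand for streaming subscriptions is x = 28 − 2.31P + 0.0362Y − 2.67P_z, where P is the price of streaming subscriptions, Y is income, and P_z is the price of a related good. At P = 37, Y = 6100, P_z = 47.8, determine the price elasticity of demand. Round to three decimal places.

x = 28 − 2.31(37) + 0.0362(6100) − 2.67(47.8) = 28 − 85.47 + 220.82 − 127.626 = 35.724.
∂x/∂P = −2.31, so E_p = (−2.31)·(37/35.724) ≈ -2.393.
|E_p| > 1: demand is elastic.

-2.393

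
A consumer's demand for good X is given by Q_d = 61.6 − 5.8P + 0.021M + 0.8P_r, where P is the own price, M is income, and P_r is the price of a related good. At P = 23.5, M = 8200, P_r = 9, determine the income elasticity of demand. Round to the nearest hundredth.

1.64

Q_d = 61.6 − 5.8(23.5) + 0.021(8200) + 0.8(9) = 61.6 − 136.3 + 172.2 + 7.2 = 104.7.
∂Q_d/∂M = +0.021, so E_I = 0.021·(8200/104.7) ≈ 1.64.
E_I > 1: normal good (luxury).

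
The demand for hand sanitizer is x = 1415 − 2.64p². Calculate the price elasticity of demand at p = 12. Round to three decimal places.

At p = 12, x = 1034.84.
dx/dp = −2·2.64·p = −63.36.
Point elasticity E = (dx/dp)·(p/x) = -63.36 × 12/1034.84 ≈ -0.735.
|E| < 1, so demand is inelastic at this price.

-0.735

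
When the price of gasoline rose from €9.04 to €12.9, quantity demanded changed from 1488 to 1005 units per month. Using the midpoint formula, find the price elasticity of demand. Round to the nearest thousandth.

%ΔQ = (1005 − 1488)/[(1488 + 1005)/2] = -483/1246.5 ≈ -0.3875.
%Δp = (12.9 − 9.04)/[(9.04 + 12.9)/2] = 3.86/10.97 ≈ 0.3519.
Arc elasticity E = %ΔQ/%Δp ≈ -0.3875/0.3519 ≈ -1.101.
|E| > 1: demand is elastic over this range.

-1.101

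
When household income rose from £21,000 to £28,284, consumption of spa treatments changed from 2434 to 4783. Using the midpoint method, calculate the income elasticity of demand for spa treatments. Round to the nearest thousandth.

%ΔQ = (4783 − 2434)/[(2434+4783)/2] = 2349/3608.5 ≈ 0.6510.
%ΔM = (28,284 − 21,000)/[(21,000+28,284)/2] = 7284/24642 ≈ 0.2956.
E_I = %ΔQ/%ΔM ≈ 2.202.
E_I > 1: normal good (luxury).

2.202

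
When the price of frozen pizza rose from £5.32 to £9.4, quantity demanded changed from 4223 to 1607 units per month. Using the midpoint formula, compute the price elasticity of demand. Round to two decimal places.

%Δq = (1607 − 4223)/[(4223 + 1607)/2] = -2616/2915 ≈ -0.8974.
%Δp = (9.4 − 5.32)/[(5.32 + 9.4)/2] = 4.08/7.36 ≈ 0.5543.
Arc elasticity E = %Δq/%Δp ≈ -0.8974/0.5543 ≈ -1.62.
|E| > 1: demand is elastic over this range.

-1.62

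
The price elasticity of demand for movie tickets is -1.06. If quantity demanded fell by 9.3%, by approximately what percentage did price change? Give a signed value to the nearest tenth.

%ΔQ ≈ E × %ΔP ⇒ %ΔP = %ΔQ / E = (-9.3%)/(-1.06) ≈ 8.8%.

8.8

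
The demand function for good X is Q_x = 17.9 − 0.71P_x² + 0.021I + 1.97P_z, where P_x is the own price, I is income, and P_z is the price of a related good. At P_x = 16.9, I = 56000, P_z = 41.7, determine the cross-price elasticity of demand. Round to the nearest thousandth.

Evaluating quantity at (P_x, I, P_z) gives Q_x = 17.9 − 0.71(16.9)² + 0.021(56000) + 1.97(41.7) = 17.9 − 202.7831 + 1176 + 82.149 = 1073.2659.
∂Q_x/∂P_z = +1.97, so E_xy = 1.97·(41.7/1073.2659) ≈ 0.077.
E_xy > 0: the goods are substitutes.

0.077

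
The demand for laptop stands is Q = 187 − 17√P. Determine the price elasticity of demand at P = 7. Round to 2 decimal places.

-0.16

At P = 7, Q = 142.0222.
dQ/dP = −17/(2√P) = −17/(2·2.6458).
Point elasticity E = (dQ/dP)·(P/Q) = -3.2127 × 7/142.0222 ≈ -0.16.
|E| < 1, so demand is inelastic at this price.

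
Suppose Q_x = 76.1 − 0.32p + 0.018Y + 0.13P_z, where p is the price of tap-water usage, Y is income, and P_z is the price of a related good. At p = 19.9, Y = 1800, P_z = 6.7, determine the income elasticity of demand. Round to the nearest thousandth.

Evaluating quantity at (p, Y, P_z) gives Q_x = 76.1 − 0.32(19.9) + 0.018(1800) + 0.13(6.7) = 76.1 − 6.368 + 32.4 + 0.871 = 103.003.
∂Q_x/∂Y = +0.018, so E_I = 0.018·(1800/103.003) ≈ 0.315.
E_I ∈ (0,1): normal good (necessity).

0.315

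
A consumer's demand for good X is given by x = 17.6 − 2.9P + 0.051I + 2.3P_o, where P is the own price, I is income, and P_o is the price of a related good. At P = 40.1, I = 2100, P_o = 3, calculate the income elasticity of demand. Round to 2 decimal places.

7.00

At the given point, x = 17.6 − 2.9(40.1) + 0.051(2100) + 2.3(3) = 17.6 − 116.29 + 107.1 + 6.9 = 15.31.
∂x/∂I = +0.051, so E_I = 0.051·(2100/15.31) ≈ 7.00.
E_I > 1: normal good (luxury).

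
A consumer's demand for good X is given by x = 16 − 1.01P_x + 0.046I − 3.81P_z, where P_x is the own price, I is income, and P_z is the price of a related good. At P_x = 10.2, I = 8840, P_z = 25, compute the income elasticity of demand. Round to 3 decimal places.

First evaluate x: 16 − 1.01(10.2) + 0.046(8840) − 3.81(25) = 16 − 10.302 + 406.64 − 95.25 = 317.088.
∂x/∂I = +0.046, so E_I = 0.046·(8840/317.088) ≈ 1.282.
E_I > 1: normal good (luxury).

1.282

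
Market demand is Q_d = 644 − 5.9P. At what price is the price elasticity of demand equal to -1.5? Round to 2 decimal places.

65.49

Set −bP/(a − bP) = −1.5 ⇒ bP = 1.5(a − bP) ⇒ bP(1+1.5) = 1.5·a.
P = 1.5·644/(5.9·2.5) ≈ 65.49.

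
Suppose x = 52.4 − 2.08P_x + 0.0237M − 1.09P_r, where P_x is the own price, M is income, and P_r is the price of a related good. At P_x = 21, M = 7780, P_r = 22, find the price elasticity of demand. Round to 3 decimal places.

Evaluating quantity at (P_x, M, P_r) gives x = 52.4 − 2.08(21) + 0.0237(7780) − 1.09(22) = 52.4 − 43.68 + 184.386 − 23.98 = 169.126.
∂x/∂P_x = −2.08, so E_p = (−2.08)·(21/169.126) ≈ -0.258.
|E_p| < 1: demand is inelastic.

-0.258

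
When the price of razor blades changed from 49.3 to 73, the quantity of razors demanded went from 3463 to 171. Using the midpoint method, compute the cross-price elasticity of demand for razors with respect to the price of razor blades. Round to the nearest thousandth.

%ΔQ_x = (171 − 3463)/[(3463+171)/2] = -3292/1817 ≈ -1.8118.
%ΔP_y = (73 − 49.3)/[(49.3+73)/2] ≈ 0.3876.
E_xy = -1.8118/0.3876 ≈ -4.675.
E_xy < 0, so razors and razor blades are complements.

-4.675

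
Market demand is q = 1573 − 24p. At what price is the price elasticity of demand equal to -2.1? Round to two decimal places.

44.40

Set −bp/(a − bp) = −2.1 ⇒ bp = 2.1(a − bp) ⇒ bp(1+2.1) = 2.1·a.
p = 2.1·1573/(24·3.1) ≈ 44.40.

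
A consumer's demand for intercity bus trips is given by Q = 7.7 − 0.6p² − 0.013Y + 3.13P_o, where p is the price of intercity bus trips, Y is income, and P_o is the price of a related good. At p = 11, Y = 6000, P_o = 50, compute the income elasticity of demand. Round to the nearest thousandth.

First evaluate Q: 7.7 − 0.6(11)² − 0.013(6000) + 3.13(50) = 7.7 − 72.6 − 78 + 156.5 = 13.6.
∂Q/∂Y = −0.013, so E_I = -0.013·(6000/13.6) ≈ -5.735.
E_I < 0: inferior good.

-5.735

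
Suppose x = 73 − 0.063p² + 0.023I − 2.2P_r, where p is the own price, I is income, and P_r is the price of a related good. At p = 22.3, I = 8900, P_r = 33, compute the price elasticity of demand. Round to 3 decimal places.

Substituting, x = 73 − 0.063(22.3)² + 0.023(8900) − 2.2(33) = 73 − 31.3293 + 204.7 − 72.6 = 173.7707.
∂x/∂p = −2·0.063·p = -2.8098, so E_p = -2.8098·(22.3/173.7707) ≈ -0.361.
|E_p| < 1: demand is inelastic.

-0.361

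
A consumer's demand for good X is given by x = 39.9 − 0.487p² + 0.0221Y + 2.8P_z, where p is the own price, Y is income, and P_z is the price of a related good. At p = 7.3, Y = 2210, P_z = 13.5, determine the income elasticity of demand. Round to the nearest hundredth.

First evaluate x: 39.9 − 0.487(7.3)² + 0.0221(2210) + 2.8(13.5) = 39.9 − 25.9522 + 48.841 + 37.8 = 100.5888.
∂x/∂Y = +0.0221, so E_I = 0.0221·(2210/100.5888) ≈ 0.49.
E_I ∈ (0,1): normal good (necessity).

0.49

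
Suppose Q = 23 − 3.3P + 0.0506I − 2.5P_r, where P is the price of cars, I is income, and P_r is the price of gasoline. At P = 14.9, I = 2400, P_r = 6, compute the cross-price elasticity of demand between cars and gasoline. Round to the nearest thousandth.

Evaluating quantity at (P, I, P_r) gives Q = 23 − 3.3(14.9) + 0.0506(2400) − 2.5(6) = 23 − 49.17 + 121.44 − 15 = 80.27.
∂Q/∂P_r = −2.5, so E_xy = -2.5·(6/80.27) ≈ -0.187.
E_xy < 0: the goods are complements.

-0.187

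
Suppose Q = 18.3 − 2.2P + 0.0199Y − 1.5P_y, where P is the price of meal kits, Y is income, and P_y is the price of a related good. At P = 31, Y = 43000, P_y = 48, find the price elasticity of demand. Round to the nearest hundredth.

-0.09

First evaluate Q: 18.3 − 2.2(31) + 0.0199(43000) − 1.5(48) = 18.3 − 68.2 + 855.7 − 72 = 733.8.
∂Q/∂P = −2.2, so E_p = (−2.2)·(31/733.8) ≈ -0.09.
|E_p| < 1: demand is inelastic.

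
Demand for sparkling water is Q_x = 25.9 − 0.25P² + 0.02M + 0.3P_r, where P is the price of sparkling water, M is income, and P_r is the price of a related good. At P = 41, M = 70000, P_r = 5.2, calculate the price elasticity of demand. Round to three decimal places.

-0.834

Q_x = 25.9 − 0.25(41)² + 0.02(70000) + 0.3(5.2) = 25.9 − 420.25 + 1400 + 1.56 = 1007.21.
∂Q_x/∂P = −2·0.25·P = -20.5, so E_p = -20.5·(41/1007.21) ≈ -0.834.
|E_p| < 1: demand is inelastic.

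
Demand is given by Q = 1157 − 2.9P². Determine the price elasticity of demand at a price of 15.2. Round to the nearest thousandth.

At P = 15.2, Q = 486.984.
dQ/dP = −2·2.9·P = −88.16.
Point elasticity E = (dQ/dP)·(P/Q) = -88.16 × 15.2/486.984 ≈ -2.752.
|E| > 1, so demand is elastic at this price.

-2.752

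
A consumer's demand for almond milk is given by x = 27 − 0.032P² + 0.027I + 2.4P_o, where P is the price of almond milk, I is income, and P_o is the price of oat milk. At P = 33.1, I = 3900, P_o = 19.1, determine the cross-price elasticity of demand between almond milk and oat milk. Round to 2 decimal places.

Substituting, x = 27 − 0.032(33.1)² + 0.027(3900) + 2.4(19.1) = 27 − 35.0595 + 105.3 + 45.84 = 143.0805.
∂x/∂P_o = +2.4, so E_xy = 2.4·(19.1/143.0805) ≈ 0.32.
E_xy > 0: the goods are substitutes.

0.32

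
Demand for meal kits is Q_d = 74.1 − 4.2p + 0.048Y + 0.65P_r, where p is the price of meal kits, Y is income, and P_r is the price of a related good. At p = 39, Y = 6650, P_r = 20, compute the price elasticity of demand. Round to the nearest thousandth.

-0.675

Evaluating quantity at (p, Y, P_r) gives Q_d = 74.1 − 4.2(39) + 0.048(6650) + 0.65(20) = 74.1 − 163.8 + 319.2 + 13 = 242.5.
∂Q_d/∂p = −4.2, so E_p = (−4.2)·(39/242.5) ≈ -0.675.
|E_p| < 1: demand is inelastic.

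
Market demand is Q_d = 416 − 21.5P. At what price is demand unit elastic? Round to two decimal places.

For linear demand Q_d = a − bP, E = −bP/(a − bP). |E| = 1 ⇒ bP = a − bP ⇒ P = a/(2b).
P = 416/(2·21.5) ≈ 9.67.

9.67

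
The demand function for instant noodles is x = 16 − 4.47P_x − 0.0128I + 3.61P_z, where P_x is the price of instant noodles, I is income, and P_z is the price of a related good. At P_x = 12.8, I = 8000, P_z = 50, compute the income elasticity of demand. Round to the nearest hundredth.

First evaluate x: 16 − 4.47(12.8) − 0.0128(8000) + 3.61(50) = 16 − 57.216 − 102.4 + 180.5 = 36.884.
∂x/∂I = −0.0128, so E_I = -0.0128·(8000/36.884) ≈ -2.78.
E_I < 0: inferior good.

-2.78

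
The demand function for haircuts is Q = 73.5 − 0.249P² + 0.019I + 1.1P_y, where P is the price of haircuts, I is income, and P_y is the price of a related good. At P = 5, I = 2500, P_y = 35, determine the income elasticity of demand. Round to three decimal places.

0.310

Substituting, Q = 73.5 − 0.249(5)² + 0.019(2500) + 1.1(35) = 73.5 − 6.225 + 47.5 + 38.5 = 153.275.
∂Q/∂I = +0.019, so E_I = 0.019·(2500/153.275) ≈ 0.310.
E_I ∈ (0,1): normal good (necessity).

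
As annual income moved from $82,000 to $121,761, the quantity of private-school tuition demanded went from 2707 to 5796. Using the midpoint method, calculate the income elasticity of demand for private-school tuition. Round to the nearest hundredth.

1.86

%ΔQ = (5796 − 2707)/[(2707+5796)/2] = 3089/4251.5 ≈ 0.7266.
%ΔY = (121,761 − 82,000)/[(82,000+121,761)/2] = 39761/101880.5 ≈ 0.3903.
E_I = %ΔQ/%ΔY ≈ 1.86.
E_I > 1: normal good (luxury).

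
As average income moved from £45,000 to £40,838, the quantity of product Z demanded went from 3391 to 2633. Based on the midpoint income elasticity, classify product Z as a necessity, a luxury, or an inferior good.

%ΔQ = (2633 − 3391)/[(3391+2633)/2] = -758/3012 ≈ -0.2517.
%ΔI = (40,838 − 45,000)/[(45,000+40,838)/2] = -4162/42919 ≈ -0.0970.
E_I = %ΔQ/%ΔI ≈ 2.595.
E_I > 1: normal good (luxury).

luxury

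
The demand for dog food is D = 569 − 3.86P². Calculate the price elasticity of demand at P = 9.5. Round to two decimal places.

At P = 9.5, D = 220.635.
dD/dP = −2·3.86·P = −73.34.
Point elasticity E = (dD/dP)·(P/D) = -73.34 × 9.5/220.635 ≈ -3.16.
|E| > 1, so demand is elastic at this price.

-3.16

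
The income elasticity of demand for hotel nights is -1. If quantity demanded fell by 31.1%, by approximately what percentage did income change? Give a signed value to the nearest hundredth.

31.10

%ΔQ ≈ E × %ΔI ⇒ %ΔI = %ΔQ / E = (-31.1%)/(-1) = 31.10%.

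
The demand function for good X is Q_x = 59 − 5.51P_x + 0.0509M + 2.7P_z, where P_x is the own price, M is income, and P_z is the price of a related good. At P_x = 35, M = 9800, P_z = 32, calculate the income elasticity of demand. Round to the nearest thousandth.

First evaluate Q_x: 59 − 5.51(35) + 0.0509(9800) + 2.7(32) = 59 − 192.85 + 498.82 + 86.4 = 451.37.
∂Q_x/∂M = +0.0509, so E_I = 0.0509·(9800/451.37) ≈ 1.105.
E_I > 1: normal good (luxury).

1.105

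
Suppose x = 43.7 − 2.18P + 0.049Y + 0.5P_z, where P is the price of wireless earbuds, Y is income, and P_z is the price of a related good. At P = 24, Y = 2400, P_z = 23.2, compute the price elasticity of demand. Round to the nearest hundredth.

Evaluating quantity at (P, Y, P_z) gives x = 43.7 − 2.18(24) + 0.049(2400) + 0.5(23.2) = 43.7 − 52.32 + 117.6 + 11.6 = 120.58.
∂x/∂P = −2.18, so E_p = (−2.18)·(24/120.58) ≈ -0.43.
|E_p| < 1: demand is inelastic.

-0.43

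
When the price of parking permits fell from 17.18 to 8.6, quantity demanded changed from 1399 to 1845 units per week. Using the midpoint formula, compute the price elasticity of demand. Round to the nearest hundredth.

-0.41

%ΔQ = (1845 − 1399)/[(1399 + 1845)/2] = 446/1622 ≈ 0.2750.
%Δp = (8.6 − 17.18)/[(17.18 + 8.6)/2] = -8.58/12.89 ≈ -0.6656.
Arc elasticity E = %ΔQ/%Δp ≈ 0.2750/-0.6656 ≈ -0.41.
|E| < 1: demand is inelastic over this range.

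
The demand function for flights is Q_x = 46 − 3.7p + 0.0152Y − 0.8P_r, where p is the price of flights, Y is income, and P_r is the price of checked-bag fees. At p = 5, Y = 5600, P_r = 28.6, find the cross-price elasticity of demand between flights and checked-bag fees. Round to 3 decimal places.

Q_x = 46 − 3.7(5) + 0.0152(5600) − 0.8(28.6) = 46 − 18.5 + 85.12 − 22.88 = 89.74.
∂Q_x/∂P_r = −0.8, so E_xy = -0.8·(28.6/89.74) ≈ -0.255.
E_xy < 0: the goods are complements.

-0.255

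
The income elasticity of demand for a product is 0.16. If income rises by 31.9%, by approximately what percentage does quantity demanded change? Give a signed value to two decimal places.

%ΔQ ≈ E × %ΔI = (0.16) × (31.9%) ≈ 5.10%.

5.10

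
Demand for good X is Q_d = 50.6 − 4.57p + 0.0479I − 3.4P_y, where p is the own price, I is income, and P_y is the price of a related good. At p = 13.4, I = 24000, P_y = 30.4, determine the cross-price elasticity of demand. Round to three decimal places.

Substituting, Q_d = 50.6 − 4.57(13.4) + 0.0479(24000) − 3.4(30.4) = 50.6 − 61.238 + 1149.6 − 103.36 = 1035.602.
∂Q_d/∂P_y = −3.4, so E_xy = -3.4·(30.4/1035.602) ≈ -0.100.
E_xy < 0: the goods are complements.

-0.100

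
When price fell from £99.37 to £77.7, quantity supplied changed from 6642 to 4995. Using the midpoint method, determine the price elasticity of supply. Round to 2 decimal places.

%Δq = (4995 − 6642)/[(6642 + 4995)/2] = -1647/5818.5 ≈ -0.2831.
%Δp = (77.7 − 99.37)/[(99.37 + 77.7)/2] = -21.67/88.535 ≈ -0.2448.
Arc elasticity E = %Δq/%Δp ≈ -0.2831/-0.2448 ≈ 1.16.
|E| > 1: supply is elastic over this range.

1.16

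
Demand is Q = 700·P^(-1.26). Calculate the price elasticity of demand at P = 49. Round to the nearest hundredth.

For a Cobb–Douglas (constant-elasticity) form Q = A·P^α·…, the elasticity with respect to P equals the exponent α at every point.
Here the exponent on P is -1.26, so the price elasticity of demand is -1.26.

-1.26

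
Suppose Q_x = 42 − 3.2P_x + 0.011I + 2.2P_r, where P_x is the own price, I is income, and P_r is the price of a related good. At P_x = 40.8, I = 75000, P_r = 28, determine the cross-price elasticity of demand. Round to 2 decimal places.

At the given point, Q_x = 42 − 3.2(40.8) + 0.011(75000) + 2.2(28) = 42 − 130.56 + 825 + 61.6 = 798.04.
∂Q_x/∂P_r = +2.2, so E_xy = 2.2·(28/798.04) ≈ 0.08.
E_xy > 0: the goods are substitutes.

0.08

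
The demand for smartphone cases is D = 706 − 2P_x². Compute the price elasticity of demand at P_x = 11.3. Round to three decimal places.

-1.133

At P_x = 11.3, D = 450.62.
dD/dP_x = −2·2·P_x = −45.2.
Point elasticity E = (dD/dP_x)·(P_x/D) = -45.2 × 11.3/450.62 ≈ -1.133.
|E| > 1, so demand is elastic at this price.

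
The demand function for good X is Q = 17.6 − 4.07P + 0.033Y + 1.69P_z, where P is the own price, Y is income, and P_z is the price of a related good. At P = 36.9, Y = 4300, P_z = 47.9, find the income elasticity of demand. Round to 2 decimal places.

1.57

First evaluate Q: 17.6 − 4.07(36.9) + 0.033(4300) + 1.69(47.9) = 17.6 − 150.183 + 141.9 + 80.951 = 90.268.
∂Q/∂Y = +0.033, so E_I = 0.033·(4300/90.268) ≈ 1.57.
E_I > 1: normal good (luxury).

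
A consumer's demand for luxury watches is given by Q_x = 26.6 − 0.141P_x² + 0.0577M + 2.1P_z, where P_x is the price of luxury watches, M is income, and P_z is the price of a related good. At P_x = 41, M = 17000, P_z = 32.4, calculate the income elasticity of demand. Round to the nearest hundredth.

1.17

Q_x = 26.6 − 0.141(41)² + 0.0577(17000) + 2.1(32.4) = 26.6 − 237.021 + 980.9 + 68.04 = 838.519.
∂Q_x/∂M = +0.0577, so E_I = 0.0577·(17000/838.519) ≈ 1.17.
E_I > 1: normal good (luxury).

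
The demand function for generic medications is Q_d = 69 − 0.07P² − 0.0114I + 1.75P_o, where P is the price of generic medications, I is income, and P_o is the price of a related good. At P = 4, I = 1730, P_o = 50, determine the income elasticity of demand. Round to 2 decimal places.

-0.15

Substituting, Q_d = 69 − 0.07(4)² − 0.0114(1730) + 1.75(50) = 69 − 1.12 − 19.722 + 87.5 = 135.658.
∂Q_d/∂I = −0.0114, so E_I = -0.0114·(1730/135.658) ≈ -0.15.
E_I < 0: inferior good.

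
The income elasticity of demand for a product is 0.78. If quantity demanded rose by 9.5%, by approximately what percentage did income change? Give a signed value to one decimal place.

%ΔQ ≈ E × %ΔI ⇒ %ΔI = %ΔQ / E = (9.5%)/(0.78) ≈ 12.2%.

12.2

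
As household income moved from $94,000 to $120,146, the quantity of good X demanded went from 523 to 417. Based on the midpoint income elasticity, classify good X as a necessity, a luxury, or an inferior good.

inferior

%ΔQ = (417 − 523)/[(523+417)/2] = -106/470 ≈ -0.2255.
%ΔY = (120,146 − 94,000)/[(94,000+120,146)/2] = 26146/107073 ≈ 0.2442.
E_I = %ΔQ/%ΔY ≈ -0.924.
E_I < 0: inferior good.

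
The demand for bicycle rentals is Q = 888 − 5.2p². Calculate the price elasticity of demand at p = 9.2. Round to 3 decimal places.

-1.965

At p = 9.2, Q = 447.872.
dQ/dp = −2·5.2·p = −95.68.
Point elasticity E = (dQ/dp)·(p/Q) = -95.68 × 9.2/447.872 ≈ -1.965.
|E| > 1, so demand is elastic at this price.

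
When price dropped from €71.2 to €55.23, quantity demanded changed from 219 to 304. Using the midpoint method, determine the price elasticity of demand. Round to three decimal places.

%Δq = (304 − 219)/[(219 + 304)/2] = 85/261.5 ≈ 0.3250.
%Δp = (55.23 − 71.2)/[(71.2 + 55.23)/2] = -15.97/63.215 ≈ -0.2526.
Arc elasticity E = %Δq/%Δp ≈ 0.3250/-0.2526 ≈ -1.287.
|E| > 1: demand is elastic over this range.

-1.287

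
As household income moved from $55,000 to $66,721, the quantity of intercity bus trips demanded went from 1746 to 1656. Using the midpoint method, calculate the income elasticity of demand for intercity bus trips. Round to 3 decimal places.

%ΔQ = (1656 − 1746)/[(1746+1656)/2] = -90/1701 ≈ -0.0529.
%ΔI = (66,721 − 55,000)/[(55,000+66,721)/2] = 11721/60860.5 ≈ 0.1926.
E_I = %ΔQ/%ΔI ≈ -0.275.
E_I < 0: inferior good.

-0.275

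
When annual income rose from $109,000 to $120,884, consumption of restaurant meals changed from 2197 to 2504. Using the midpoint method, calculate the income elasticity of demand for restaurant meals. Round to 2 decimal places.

%ΔQ = (2504 − 2197)/[(2197+2504)/2] = 307/2350.5 ≈ 0.1306.
%ΔI = (120,884 − 109,000)/[(109,000+120,884)/2] = 11884/114942 ≈ 0.1034.
E_I = %ΔQ/%ΔI ≈ 1.26.
E_I > 1: normal good (luxury).

1.26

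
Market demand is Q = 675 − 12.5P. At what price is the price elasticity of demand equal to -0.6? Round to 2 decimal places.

20.25

Set −bP/(a − bP) = −0.6 ⇒ bP = 0.6(a − bP) ⇒ bP(1+0.6) = 0.6·a.
P = 0.6·675/(12.5·1.6) = 20.25.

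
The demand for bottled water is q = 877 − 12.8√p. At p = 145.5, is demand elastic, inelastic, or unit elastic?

At p = 145.5, q = 722.6021.
dq/dp = −12.8/(2√p) = −12.8/(2·12.0623).
Point elasticity E = (dq/dp)·(p/q) = -0.5306 × 145.5/722.6021 ≈ -0.107.
|E| ≈ 0.107 < 1, so demand is inelastic.

inelastic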